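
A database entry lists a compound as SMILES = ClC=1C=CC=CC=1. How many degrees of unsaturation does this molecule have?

Molecular formula: C6H5Cl.
DoU = (2C + 2 + N − H − X) / 2, where X is the halogen count and O/S are ignored.
    = (2·6 + 2 + 0 − 5 − 1) / 2 = 8 / 2 = 4.

4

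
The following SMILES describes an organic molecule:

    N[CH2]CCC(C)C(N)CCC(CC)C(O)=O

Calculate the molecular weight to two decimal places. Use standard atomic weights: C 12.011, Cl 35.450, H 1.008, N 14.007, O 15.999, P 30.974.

First, the molecular formula is C12H26N2O2 (counting implicit H from valence).
  C: 12 × 12.011 = 144.132
  H: 26 × 1.008 = 26.208
  N: 2 × 14.007 = 28.014
  O: 2 × 15.999 = 31.998
Sum: 12×12.011 + 26×1.008 + 2×14.007 + 2×15.999 = 230.352 → 230.35 g/mol.

230.35 g/mol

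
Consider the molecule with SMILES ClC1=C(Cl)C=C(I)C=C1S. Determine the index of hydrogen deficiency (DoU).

4

Molecular formula: C6H3Cl2IS.
DoU = (2C + 2 + N − H − X) / 2, where X is the halogen count and O/S are ignored.
    = (2·6 + 2 + 0 − 3 − 3) / 2 = 8 / 2 = 4.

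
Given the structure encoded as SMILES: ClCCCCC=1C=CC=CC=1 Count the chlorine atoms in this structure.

1

Scan the SMILES for Cl atoms (remember two-letter symbols like Cl and Br are single atoms).
Chlorine count: 1.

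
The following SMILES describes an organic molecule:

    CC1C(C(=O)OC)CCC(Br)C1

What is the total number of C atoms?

9

Count every carbon token in the SMILES (each C, including those in ring-closure positions and inside branches).
Carbon count: 9.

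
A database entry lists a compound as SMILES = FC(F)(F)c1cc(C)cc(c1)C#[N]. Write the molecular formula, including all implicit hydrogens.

C9H6F3N

Walk through each heavy atom and fill implicit hydrogens from standard valence (C 4, N 3, O 2, S 2, halogen 1); for lowercase aromatic atoms, an aromatic c carries 1 H when it has two neighbours and 0 H with three, and aromatic n carries 0 H:
  atom 1: F (halogen, monovalent) → 0 H
  atom 2: C, bond orders sum to 4 (valence 4) → 0 H
  atom 3: F (halogen, monovalent) → 0 H
  atom 4: F (halogen, monovalent) → 0 H
  atom 5: aromatic c, 3 neighbours → 0 H
  atom 6: aromatic c, 2 neighbours → 1 H
  atom 7: aromatic c, 3 neighbours → 0 H
  atom 8: C, bond orders sum to 1 (valence 4) → 3 H
  atom 9: aromatic c, 2 neighbours → 1 H
  atom 10: aromatic c, 3 neighbours → 0 H
  atom 11: aromatic c, 2 neighbours → 1 H
  atom 12: C, bond orders sum to 4 (valence 4) → 0 H
  atom 13: N with explicit H count 0
Totals → C:9, H:6, F:3, N:1.
In Hill order: C9H6F3N.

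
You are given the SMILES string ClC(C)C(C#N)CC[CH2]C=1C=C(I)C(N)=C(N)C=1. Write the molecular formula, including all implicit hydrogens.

Walk through each heavy atom and fill implicit hydrogens from standard valence (C 4, N 3, O 2, S 2, halogen 1):
  atom 1: Cl (halogen, monovalent) → 0 H
  atom 2: C, bond orders sum to 3 (valence 4) → 1 H
  atom 3: C, bond orders sum to 1 (valence 4) → 3 H
  atom 4: C, bond orders sum to 3 (valence 4) → 1 H
  atom 5: C, bond orders sum to 4 (valence 4) → 0 H
  atom 6: N, bond orders sum to 3 (valence 3) → 0 H
  atom 7: C, bond orders sum to 2 (valence 4) → 2 H
  atom 8: C, bond orders sum to 2 (valence 4) → 2 H
  atom 9: C with explicit H count 2
  atom 10: C, bond orders sum to 4 (valence 4) → 0 H
  atom 11: C, bond orders sum to 3 (valence 4) → 1 H
  atom 12: C, bond orders sum to 4 (valence 4) → 0 H
  atom 13: I (halogen, monovalent) → 0 H
  atom 14: C, bond orders sum to 4 (valence 4) → 0 H
  atom 15: N, bond orders sum to 1 (valence 3) → 2 H
  atom 16: C, bond orders sum to 4 (valence 4) → 0 H
  atom 17: N, bond orders sum to 1 (valence 3) → 2 H
  atom 18: C, bond orders sum to 3 (valence 4) → 1 H
Totals → C:13, H:17, Cl:1, I:1, N:3.
In Hill order: C13H17ClIN3.

C13H17ClIN3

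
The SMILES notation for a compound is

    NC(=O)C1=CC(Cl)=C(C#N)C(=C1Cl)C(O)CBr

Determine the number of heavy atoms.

Every atom symbol written in the SMILES (organic subset) is one heavy atom; implicit H are not written.
Heavy atoms by element → Br:1, C:10, Cl:2, N:2, O:2.
Total: 17.

17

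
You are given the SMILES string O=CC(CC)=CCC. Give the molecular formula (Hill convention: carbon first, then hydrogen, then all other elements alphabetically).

Walk through each heavy atom and fill implicit hydrogens from standard valence (C 4, N 3, O 2, S 2, halogen 1):
  atom 1: O, bond orders sum to 2 (valence 2) → 0 H
  atom 2: C, bond orders sum to 3 (valence 4) → 1 H
  atom 3: C, bond orders sum to 4 (valence 4) → 0 H
  atom 4: C, bond orders sum to 2 (valence 4) → 2 H
  atom 5: C, bond orders sum to 1 (valence 4) → 3 H
  atom 6: C, bond orders sum to 3 (valence 4) → 1 H
  atom 7: C, bond orders sum to 2 (valence 4) → 2 H
  atom 8: C, bond orders sum to 1 (valence 4) → 3 H
Totals → C:7, H:12, O:1.
In Hill order: C7H12O.

C7H12O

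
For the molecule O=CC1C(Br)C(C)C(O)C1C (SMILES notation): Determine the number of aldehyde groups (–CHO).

1

The aldehyde motif appears at heavy-atom position 2 in the SMILES.
Other groups present: 1 hydroxyl.
Aldehyde count: 1.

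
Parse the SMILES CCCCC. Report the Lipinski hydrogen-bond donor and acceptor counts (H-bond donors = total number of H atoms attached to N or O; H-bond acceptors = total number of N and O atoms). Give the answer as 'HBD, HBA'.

Donors: find every N or O and count the H atoms it carries.
  (no N or O atoms present)
Lipinski HBD = 0.
Acceptors: N atoms = 0, O atoms = 0 → HBA = 0.

0, 0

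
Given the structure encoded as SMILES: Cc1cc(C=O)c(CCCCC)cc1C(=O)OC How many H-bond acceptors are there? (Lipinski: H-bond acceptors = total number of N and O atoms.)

N atoms: 0; O atoms: 3.
Lipinski HBA = 0 + 3 = 3.

3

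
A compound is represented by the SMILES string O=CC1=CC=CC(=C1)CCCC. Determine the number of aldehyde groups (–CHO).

The aldehyde motif appears at heavy-atom position 2 in the SMILES.
Aldehyde count: 1.

1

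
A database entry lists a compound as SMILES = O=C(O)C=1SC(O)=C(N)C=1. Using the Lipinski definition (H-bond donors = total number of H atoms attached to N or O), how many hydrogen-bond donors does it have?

Donors: find every N or O and count the H atoms it carries.
  atom 1 (O): bond orders sum to 2 → 0 H
  atom 3 (O): bond orders sum to 1 → 1 H
  atom 7 (O): bond orders sum to 1 → 1 H
  atom 9 (N): bond orders sum to 1 → 2 H
Lipinski HBD = 4.

4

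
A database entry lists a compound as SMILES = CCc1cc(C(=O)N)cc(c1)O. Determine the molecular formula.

C9H11NO2

Walk through each heavy atom and fill implicit hydrogens from standard valence (C 4, N 3, O 2, S 2, halogen 1); for lowercase aromatic atoms, an aromatic c carries 1 H when it has two neighbours and 0 H with three, and aromatic n carries 0 H:
  atom 1: C, bond orders sum to 1 (valence 4) → 3 H
  atom 2: C, bond orders sum to 2 (valence 4) → 2 H
  atom 3: aromatic c, 3 neighbours → 0 H
  atom 4: aromatic c, 2 neighbours → 1 H
  atom 5: aromatic c, 3 neighbours → 0 H
  atom 6: C, bond orders sum to 4 (valence 4) → 0 H
  atom 7: O, bond orders sum to 2 (valence 2) → 0 H
  atom 8: N, bond orders sum to 1 (valence 3) → 2 H
  atom 9: aromatic c, 2 neighbours → 1 H
  atom 10: aromatic c, 3 neighbours → 0 H
  atom 11: aromatic c, 2 neighbours → 1 H
  atom 12: O, bond orders sum to 1 (valence 2) → 1 H
Totals → C:9, H:11, N:1, O:2.
In Hill order: C9H11NO2.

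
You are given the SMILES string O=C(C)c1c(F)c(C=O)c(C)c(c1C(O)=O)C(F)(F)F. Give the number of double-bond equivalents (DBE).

7

Molecular formula: C12H8F4O4.
DoU = (2C + 2 + N − H − X) / 2, where X is the halogen count and O/S are ignored.
    = (2·12 + 2 + 0 − 8 − 4) / 2 = 14 / 2 = 7.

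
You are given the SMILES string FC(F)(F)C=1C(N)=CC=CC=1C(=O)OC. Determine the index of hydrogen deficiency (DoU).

5

Degree of unsaturation = (number of rings) + (number of π bonds).
Ring closures in the SMILES: 1.
π bonds: 4 double bonds (each 1 DoU) → 4 DoU from unsaturation.
Total DoU = 1 + 4 = 5.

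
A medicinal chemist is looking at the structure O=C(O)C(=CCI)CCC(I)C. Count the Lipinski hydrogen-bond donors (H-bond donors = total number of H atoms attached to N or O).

Donors: find every N or O and count the H atoms it carries.
  atom 1 (O): bond orders sum to 2 → 0 H
  atom 3 (O): bond orders sum to 1 → 1 H
Lipinski HBD = 1.

1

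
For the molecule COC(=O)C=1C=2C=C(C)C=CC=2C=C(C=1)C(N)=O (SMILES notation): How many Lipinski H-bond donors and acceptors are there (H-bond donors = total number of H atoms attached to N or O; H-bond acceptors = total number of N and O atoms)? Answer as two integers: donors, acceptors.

2, 4

Donors: find every N or O and count the H atoms it carries.
  atom 2 (O): bond orders sum to 2 → 0 H
  atom 4 (O): bond orders sum to 2 → 0 H
  atom 17 (N): bond orders sum to 1 → 2 H
  atom 18 (O): bond orders sum to 2 → 0 H
Lipinski HBD = 2.
Acceptors: N atoms = 1, O atoms = 3 → HBA = 4.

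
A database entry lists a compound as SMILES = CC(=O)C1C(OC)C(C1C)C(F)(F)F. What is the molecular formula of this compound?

Walk through each heavy atom and fill implicit hydrogens from standard valence (C 4, N 3, O 2, S 2, halogen 1):
  atom 1: C, bond orders sum to 1 (valence 4) → 3 H
  atom 2: C, bond orders sum to 4 (valence 4) → 0 H
  atom 3: O, bond orders sum to 2 (valence 2) → 0 H
  atom 4: C, bond orders sum to 3 (valence 4) → 1 H
  atom 5: C, bond orders sum to 3 (valence 4) → 1 H
  atom 6: O, bond orders sum to 2 (valence 2) → 0 H
  atom 7: C, bond orders sum to 1 (valence 4) → 3 H
  atom 8: C, bond orders sum to 3 (valence 4) → 1 H
  atom 9: C, bond orders sum to 3 (valence 4) → 1 H
  atom 10: C, bond orders sum to 1 (valence 4) → 3 H
  atom 11: C, bond orders sum to 4 (valence 4) → 0 H
  atom 12: F (halogen, monovalent) → 0 H
  atom 13: F (halogen, monovalent) → 0 H
  atom 14: F (halogen, monovalent) → 0 H
Totals → C:9, H:13, F:3, O:2.

C9H13F3O2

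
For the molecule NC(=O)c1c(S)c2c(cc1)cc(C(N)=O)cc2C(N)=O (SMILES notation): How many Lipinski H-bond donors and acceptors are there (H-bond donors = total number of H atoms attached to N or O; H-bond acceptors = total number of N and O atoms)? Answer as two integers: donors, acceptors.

Donors: find every N or O and count the H atoms it carries.
  atom 1 (N): bond orders sum to 1 → 2 H
  atom 3 (O): bond orders sum to 2 → 0 H
  atom 14 (N): bond orders sum to 1 → 2 H
  atom 15 (O): bond orders sum to 2 → 0 H
  atom 19 (N): bond orders sum to 1 → 2 H
  atom 20 (O): bond orders sum to 2 → 0 H
Lipinski HBD = 6.
Acceptors: N atoms = 3, O atoms = 3 → HBA = 6.

6, 6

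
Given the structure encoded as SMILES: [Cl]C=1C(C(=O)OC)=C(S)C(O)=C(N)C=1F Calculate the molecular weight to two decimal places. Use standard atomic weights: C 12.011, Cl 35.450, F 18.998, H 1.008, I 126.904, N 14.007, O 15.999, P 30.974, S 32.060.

First, the molecular formula is C8H7ClFNO3S (counting implicit H from valence).
  C: 8 × 12.011 = 96.088
  Cl: 1 × 35.450 = 35.450
  F: 1 × 18.998 = 18.998
  H: 7 × 1.008 = 7.056
  N: 1 × 14.007 = 14.007
  O: 3 × 15.999 = 47.997
  S: 1 × 32.060 = 32.060
Sum: 8×12.011 + 1×35.450 + 1×18.998 + 7×1.008 + 1×14.007 + 3×15.999 + 1×32.060 = 251.656 → 251.66 g/mol.

251.66 g/mol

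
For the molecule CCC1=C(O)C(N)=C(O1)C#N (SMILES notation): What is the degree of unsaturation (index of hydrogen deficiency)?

5

Molecular formula: C7H8N2O2.
DoU = (2C + 2 + N − H − X) / 2, where X is the halogen count and O/S are ignored.
    = (2·7 + 2 + 2 − 8 − 0) / 2 = 10 / 2 = 5.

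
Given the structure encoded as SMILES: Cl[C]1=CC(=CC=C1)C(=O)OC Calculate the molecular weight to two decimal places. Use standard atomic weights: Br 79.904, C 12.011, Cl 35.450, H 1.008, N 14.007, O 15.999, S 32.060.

170.59 g/mol

First, the molecular formula is C8H7ClO2 (counting implicit H from valence).
  C: 8 × 12.011 = 96.088
  Cl: 1 × 35.450 = 35.450
  H: 7 × 1.008 = 7.056
  O: 2 × 15.999 = 31.998
Sum: 8×12.011 + 1×35.450 + 7×1.008 + 2×15.999 = 170.592 → 170.59 g/mol.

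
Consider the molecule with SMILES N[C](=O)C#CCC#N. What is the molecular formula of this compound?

C5H4N2O

Walk through each heavy atom and fill implicit hydrogens from standard valence (C 4, N 3, O 2, S 2, halogen 1):
  atom 1: N, bond orders sum to 1 (valence 3) → 2 H
  atom 2: C with explicit H count 0
  atom 3: O, bond orders sum to 2 (valence 2) → 0 H
  atom 4: C, bond orders sum to 4 (valence 4) → 0 H
  atom 5: C, bond orders sum to 4 (valence 4) → 0 H
  atom 6: C, bond orders sum to 2 (valence 4) → 2 H
  atom 7: C, bond orders sum to 4 (valence 4) → 0 H
  atom 8: N, bond orders sum to 3 (valence 3) → 0 H
Totals → C:5, H:4, N:2, O:1.
In Hill order: C5H4N2O.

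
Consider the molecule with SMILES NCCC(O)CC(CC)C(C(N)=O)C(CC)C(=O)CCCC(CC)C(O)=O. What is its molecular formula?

C20H38N2O5

Walk through each heavy atom and fill implicit hydrogens from standard valence (C 4, N 3, O 2, S 2, halogen 1):
  atom 1: N, bond orders sum to 1 (valence 3) → 2 H
  atom 2: C, bond orders sum to 2 (valence 4) → 2 H
  atom 3: C, bond orders sum to 2 (valence 4) → 2 H
  atom 4: C, bond orders sum to 3 (valence 4) → 1 H
  atom 5: O, bond orders sum to 1 (valence 2) → 1 H
  atom 6: C, bond orders sum to 2 (valence 4) → 2 H
  atom 7: C, bond orders sum to 3 (valence 4) → 1 H
  atom 8: C, bond orders sum to 2 (valence 4) → 2 H
  atom 9: C, bond orders sum to 1 (valence 4) → 3 H
  atom 10: C, bond orders sum to 3 (valence 4) → 1 H
  atom 11: C, bond orders sum to 4 (valence 4) → 0 H
  atom 12: N, bond orders sum to 1 (valence 3) → 2 H
  atom 13: O, bond orders sum to 2 (valence 2) → 0 H
  atom 14: C, bond orders sum to 3 (valence 4) → 1 H
  atom 15: C, bond orders sum to 2 (valence 4) → 2 H
  atom 16: C, bond orders sum to 1 (valence 4) → 3 H
  atom 17: C, bond orders sum to 4 (valence 4) → 0 H
  atom 18: O, bond orders sum to 2 (valence 2) → 0 H
  atom 19: C, bond orders sum to 2 (valence 4) → 2 H
  atom 20: C, bond orders sum to 2 (valence 4) → 2 H
  atom 21: C, bond orders sum to 2 (valence 4) → 2 H
  atom 22: C, bond orders sum to 3 (valence 4) → 1 H
  atom 23: C, bond orders sum to 2 (valence 4) → 2 H
  atom 24: C, bond orders sum to 1 (valence 4) → 3 H
  atom 25: C, bond orders sum to 4 (valence 4) → 0 H
  atom 26: O, bond orders sum to 1 (valence 2) → 1 H
  atom 27: O, bond orders sum to 2 (valence 2) → 0 H
Totals → C:20, H:38, N:2, O:5.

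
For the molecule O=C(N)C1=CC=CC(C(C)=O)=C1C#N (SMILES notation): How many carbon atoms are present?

Count every carbon token in the SMILES (each C, including those in ring-closure positions and inside branches).
Carbon count: 10.

10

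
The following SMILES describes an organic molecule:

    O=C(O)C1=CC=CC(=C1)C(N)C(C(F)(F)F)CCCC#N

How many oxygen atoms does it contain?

2

Scan the SMILES for O atoms (remember two-letter symbols like Cl and Br are single atoms).
Oxygen count: 2.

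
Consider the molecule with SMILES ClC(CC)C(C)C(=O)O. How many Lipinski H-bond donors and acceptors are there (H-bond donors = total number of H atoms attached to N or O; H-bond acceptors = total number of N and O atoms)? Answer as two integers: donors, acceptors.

Donors: find every N or O and count the H atoms it carries.
  atom 8 (O): bond orders sum to 2 → 0 H
  atom 9 (O): bond orders sum to 1 → 1 H
Lipinski HBD = 1.
Acceptors: N atoms = 0, O atoms = 2 → HBA = 2.

1, 2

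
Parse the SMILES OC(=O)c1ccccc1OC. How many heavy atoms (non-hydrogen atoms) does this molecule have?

Every atom symbol written in the SMILES (organic subset) is one heavy atom; implicit H are not written.
Heavy atoms by element → C:8, O:3.
Total: 11.

11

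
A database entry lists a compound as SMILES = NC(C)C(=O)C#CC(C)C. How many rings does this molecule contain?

0

In SMILES, each pair of matching ring-closure digits denotes one ring-closing bond; the number of such bonds equals the number of independent rings.
Ring-closure bonds here: 0.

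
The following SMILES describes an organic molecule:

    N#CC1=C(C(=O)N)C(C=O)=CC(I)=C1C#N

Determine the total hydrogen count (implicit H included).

Walk through each heavy atom and fill implicit hydrogens from standard valence (C 4, N 3, O 2, S 2, halogen 1):
  atom 1: N, bond orders sum to 3 (valence 3) → 0 H
  atom 2: C, bond orders sum to 4 (valence 4) → 0 H
  atom 3: C, bond orders sum to 4 (valence 4) → 0 H
  atom 4: C, bond orders sum to 4 (valence 4) → 0 H
  atom 5: C, bond orders sum to 4 (valence 4) → 0 H
  atom 6: O, bond orders sum to 2 (valence 2) → 0 H
  atom 7: N, bond orders sum to 1 (valence 3) → 2 H
  atom 8: C, bond orders sum to 4 (valence 4) → 0 H
  atom 9: C, bond orders sum to 3 (valence 4) → 1 H
  atom 10: O, bond orders sum to 2 (valence 2) → 0 H
  atom 11: C, bond orders sum to 3 (valence 4) → 1 H
  atom 12: C, bond orders sum to 4 (valence 4) → 0 H
  atom 13: I (halogen, monovalent) → 0 H
  atom 14: C, bond orders sum to 4 (valence 4) → 0 H
  atom 15: C, bond orders sum to 4 (valence 4) → 0 H
  atom 16: N, bond orders sum to 3 (valence 3) → 0 H
Total hydrogens: 4.

4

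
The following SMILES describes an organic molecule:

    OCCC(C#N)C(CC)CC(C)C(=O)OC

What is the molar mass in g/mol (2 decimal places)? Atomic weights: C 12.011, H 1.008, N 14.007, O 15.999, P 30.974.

First, the molecular formula is C12H21NO3 (counting implicit H from valence).
  C: 12 × 12.011 = 144.132
  H: 21 × 1.008 = 21.168
  N: 1 × 14.007 = 14.007
  O: 3 × 15.999 = 47.997
Sum: 12×12.011 + 21×1.008 + 1×14.007 + 3×15.999 = 227.304 → 227.30 g/mol.

227.30 g/mol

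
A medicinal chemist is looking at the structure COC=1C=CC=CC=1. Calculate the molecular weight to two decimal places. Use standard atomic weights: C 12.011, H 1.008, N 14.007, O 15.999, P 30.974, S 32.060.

108.14 g/mol

First, the molecular formula is C7H8O (counting implicit H from valence).
  C: 7 × 12.011 = 84.077
  H: 8 × 1.008 = 8.064
  O: 1 × 15.999 = 15.999
Sum: 7×12.011 + 8×1.008 + 1×15.999 = 108.140 → 108.14 g/mol.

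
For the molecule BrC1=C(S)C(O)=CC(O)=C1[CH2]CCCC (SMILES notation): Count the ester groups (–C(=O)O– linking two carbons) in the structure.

0

Scan the SMILES for the ester motif — none present.
Groups that are present: 2 hydroxyl, 1 thiol.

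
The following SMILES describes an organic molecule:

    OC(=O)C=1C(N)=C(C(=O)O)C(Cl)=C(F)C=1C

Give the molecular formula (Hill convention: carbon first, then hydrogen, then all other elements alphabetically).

C9H7ClFNO4

Walk through each heavy atom and fill implicit hydrogens from standard valence (C 4, N 3, O 2, S 2, halogen 1):
  atom 1: O, bond orders sum to 1 (valence 2) → 1 H
  atom 2: C, bond orders sum to 4 (valence 4) → 0 H
  atom 3: O, bond orders sum to 2 (valence 2) → 0 H
  atom 4: C, bond orders sum to 4 (valence 4) → 0 H
  atom 5: C, bond orders sum to 4 (valence 4) → 0 H
  atom 6: N, bond orders sum to 1 (valence 3) → 2 H
  atom 7: C, bond orders sum to 4 (valence 4) → 0 H
  atom 8: C, bond orders sum to 4 (valence 4) → 0 H
  atom 9: O, bond orders sum to 2 (valence 2) → 0 H
  atom 10: O, bond orders sum to 1 (valence 2) → 1 H
  atom 11: C, bond orders sum to 4 (valence 4) → 0 H
  atom 12: Cl (halogen, monovalent) → 0 H
  atom 13: C, bond orders sum to 4 (valence 4) → 0 H
  atom 14: F (halogen, monovalent) → 0 H
  atom 15: C, bond orders sum to 4 (valence 4) → 0 H
  atom 16: C, bond orders sum to 1 (valence 4) → 3 H
Totals → C:9, H:7, Cl:1, F:1, N:1, O:4.
In Hill order: C9H7ClFNO4.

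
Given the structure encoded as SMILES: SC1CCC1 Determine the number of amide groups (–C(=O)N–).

0

Scan the SMILES for the amide motif — none present.
Groups that are present: 1 thiol.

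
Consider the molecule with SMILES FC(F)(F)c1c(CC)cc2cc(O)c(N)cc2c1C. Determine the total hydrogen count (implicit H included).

Walk through each heavy atom and fill implicit hydrogens from standard valence (C 4, N 3, O 2, S 2, halogen 1); for lowercase aromatic atoms, an aromatic c carries 1 H when it has two neighbours and 0 H with three, and aromatic n carries 0 H:
  atom 1: F (halogen, monovalent) → 0 H
  atom 2: C, bond orders sum to 4 (valence 4) → 0 H
  atom 3: F (halogen, monovalent) → 0 H
  atom 4: F (halogen, monovalent) → 0 H
  atom 5: aromatic c, 3 neighbours → 0 H
  atom 6: aromatic c, 3 neighbours → 0 H
  atom 7: C, bond orders sum to 2 (valence 4) → 2 H
  atom 8: C, bond orders sum to 1 (valence 4) → 3 H
  atom 9: aromatic c, 2 neighbours → 1 H
  atom 10: aromatic c, 3 neighbours → 0 H
  atom 11: aromatic c, 2 neighbours → 1 H
  atom 12: aromatic c, 3 neighbours → 0 H
  atom 13: O, bond orders sum to 1 (valence 2) → 1 H
  atom 14: aromatic c, 3 neighbours → 0 H
  atom 15: N, bond orders sum to 1 (valence 3) → 2 H
  atom 16: aromatic c, 2 neighbours → 1 H
  atom 17: aromatic c, 3 neighbours → 0 H
  atom 18: aromatic c, 3 neighbours → 0 H
  atom 19: C, bond orders sum to 1 (valence 4) → 3 H
Total hydrogens: 14.

14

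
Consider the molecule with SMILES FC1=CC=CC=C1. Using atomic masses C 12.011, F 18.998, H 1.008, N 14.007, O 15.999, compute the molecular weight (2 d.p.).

96.10 g/mol

First, the molecular formula is C6H5F (counting implicit H from valence).
  C: 6 × 12.011 = 72.066
  F: 1 × 18.998 = 18.998
  H: 5 × 1.008 = 5.040
Sum: 6×12.011 + 1×18.998 + 5×1.008 = 96.104 → 96.10 g/mol.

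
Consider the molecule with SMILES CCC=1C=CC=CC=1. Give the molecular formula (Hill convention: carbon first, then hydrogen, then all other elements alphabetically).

C8H10

Walk through each heavy atom and fill implicit hydrogens from standard valence (C 4, N 3, O 2, S 2, halogen 1):
  atom 1: C, bond orders sum to 1 (valence 4) → 3 H
  atom 2: C, bond orders sum to 2 (valence 4) → 2 H
  atom 3: C, bond orders sum to 4 (valence 4) → 0 H
  atom 4: C, bond orders sum to 3 (valence 4) → 1 H
  atom 5: C, bond orders sum to 3 (valence 4) → 1 H
  atom 6: C, bond orders sum to 3 (valence 4) → 1 H
  atom 7: C, bond orders sum to 3 (valence 4) → 1 H
  atom 8: C, bond orders sum to 3 (valence 4) → 1 H
Totals → C:8, H:10.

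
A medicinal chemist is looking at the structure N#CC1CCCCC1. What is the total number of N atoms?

Scan the SMILES for N atoms (remember two-letter symbols like Cl and Br are single atoms).
Nitrogen count: 1.

1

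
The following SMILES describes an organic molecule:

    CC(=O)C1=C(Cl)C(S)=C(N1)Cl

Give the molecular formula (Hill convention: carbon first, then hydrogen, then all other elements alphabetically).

Walk through each heavy atom and fill implicit hydrogens from standard valence (C 4, N 3, O 2, S 2, halogen 1):
  atom 1: C, bond orders sum to 1 (valence 4) → 3 H
  atom 2: C, bond orders sum to 4 (valence 4) → 0 H
  atom 3: O, bond orders sum to 2 (valence 2) → 0 H
  atom 4: C, bond orders sum to 4 (valence 4) → 0 H
  atom 5: C, bond orders sum to 4 (valence 4) → 0 H
  atom 6: Cl (halogen, monovalent) → 0 H
  atom 7: C, bond orders sum to 4 (valence 4) → 0 H
  atom 8: S, bond orders sum to 1 (valence 2) → 1 H
  atom 9: C, bond orders sum to 4 (valence 4) → 0 H
  atom 10: N, bond orders sum to 2 (valence 3) → 1 H
  atom 11: Cl (halogen, monovalent) → 0 H
Totals → C:6, H:5, Cl:2, N:1, O:1, S:1.

C6H5Cl2NOS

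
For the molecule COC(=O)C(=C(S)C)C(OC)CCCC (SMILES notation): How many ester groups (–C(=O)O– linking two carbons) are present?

1

The ester motif appears at heavy-atom position 3 in the SMILES.
Other groups present: 1 alkene, 1 ether, 1 thiol.
Ester count: 1.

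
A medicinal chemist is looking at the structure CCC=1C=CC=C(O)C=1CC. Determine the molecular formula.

Walk through each heavy atom and fill implicit hydrogens from standard valence (C 4, N 3, O 2, S 2, halogen 1):
  atom 1: C, bond orders sum to 1 (valence 4) → 3 H
  atom 2: C, bond orders sum to 2 (valence 4) → 2 H
  atom 3: C, bond orders sum to 4 (valence 4) → 0 H
  atom 4: C, bond orders sum to 3 (valence 4) → 1 H
  atom 5: C, bond orders sum to 3 (valence 4) → 1 H
  atom 6: C, bond orders sum to 3 (valence 4) → 1 H
  atom 7: C, bond orders sum to 4 (valence 4) → 0 H
  atom 8: O, bond orders sum to 1 (valence 2) → 1 H
  atom 9: C, bond orders sum to 4 (valence 4) → 0 H
  atom 10: C, bond orders sum to 2 (valence 4) → 2 H
  atom 11: C, bond orders sum to 1 (valence 4) → 3 H
Totals → C:10, H:14, O:1.
In Hill order: C10H14O.

C10H14O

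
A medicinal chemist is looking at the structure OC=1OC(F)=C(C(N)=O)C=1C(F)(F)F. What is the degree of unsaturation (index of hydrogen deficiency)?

4

Degree of unsaturation = (number of rings) + (number of π bonds).
Ring closures in the SMILES: 1.
π bonds: 3 double bonds (each 1 DoU) → 3 DoU from unsaturation.
Total DoU = 1 + 3 = 4.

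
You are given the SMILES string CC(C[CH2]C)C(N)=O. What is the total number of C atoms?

Count every carbon token in the SMILES (each C, including those in ring-closure positions and inside branches).
Carbon count: 6.

6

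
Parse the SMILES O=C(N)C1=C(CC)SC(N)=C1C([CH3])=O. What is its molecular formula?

C9H12N2O2S

Walk through each heavy atom and fill implicit hydrogens from standard valence (C 4, N 3, O 2, S 2, halogen 1):
  atom 1: O, bond orders sum to 2 (valence 2) → 0 H
  atom 2: C, bond orders sum to 4 (valence 4) → 0 H
  atom 3: N, bond orders sum to 1 (valence 3) → 2 H
  atom 4: C, bond orders sum to 4 (valence 4) → 0 H
  atom 5: C, bond orders sum to 4 (valence 4) → 0 H
  atom 6: C, bond orders sum to 2 (valence 4) → 2 H
  atom 7: C, bond orders sum to 1 (valence 4) → 3 H
  atom 8: S, bond orders sum to 2 (valence 2) → 0 H
  atom 9: C, bond orders sum to 4 (valence 4) → 0 H
  atom 10: N, bond orders sum to 1 (valence 3) → 2 H
  atom 11: C, bond orders sum to 4 (valence 4) → 0 H
  atom 12: C, bond orders sum to 4 (valence 4) → 0 H
  atom 13: C with explicit H count 3
  atom 14: O, bond orders sum to 2 (valence 2) → 0 H
Totals → C:9, H:12, N:2, O:2, S:1.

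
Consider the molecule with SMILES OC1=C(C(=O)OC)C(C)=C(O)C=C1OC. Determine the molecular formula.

C10H12O5

Walk through each heavy atom and fill implicit hydrogens from standard valence (C 4, N 3, O 2, S 2, halogen 1):
  atom 1: O, bond orders sum to 1 (valence 2) → 1 H
  atom 2: C, bond orders sum to 4 (valence 4) → 0 H
  atom 3: C, bond orders sum to 4 (valence 4) → 0 H
  atom 4: C, bond orders sum to 4 (valence 4) → 0 H
  atom 5: O, bond orders sum to 2 (valence 2) → 0 H
  atom 6: O, bond orders sum to 2 (valence 2) → 0 H
  atom 7: C, bond orders sum to 1 (valence 4) → 3 H
  atom 8: C, bond orders sum to 4 (valence 4) → 0 H
  atom 9: C, bond orders sum to 1 (valence 4) → 3 H
  atom 10: C, bond orders sum to 4 (valence 4) → 0 H
  atom 11: O, bond orders sum to 1 (valence 2) → 1 H
  atom 12: C, bond orders sum to 3 (valence 4) → 1 H
  atom 13: C, bond orders sum to 4 (valence 4) → 0 H
  atom 14: O, bond orders sum to 2 (valence 2) → 0 H
  atom 15: C, bond orders sum to 1 (valence 4) → 3 H
Totals → C:10, H:12, O:5.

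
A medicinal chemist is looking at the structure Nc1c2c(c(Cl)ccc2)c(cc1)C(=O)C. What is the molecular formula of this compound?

C12H10ClNO

Walk through each heavy atom and fill implicit hydrogens from standard valence (C 4, N 3, O 2, S 2, halogen 1); for lowercase aromatic atoms, an aromatic c carries 1 H when it has two neighbours and 0 H with three, and aromatic n carries 0 H:
  atom 1: N, bond orders sum to 1 (valence 3) → 2 H
  atom 2: aromatic c, 3 neighbours → 0 H
  atom 3: aromatic c, 3 neighbours → 0 H
  atom 4: aromatic c, 3 neighbours → 0 H
  atom 5: aromatic c, 3 neighbours → 0 H
  atom 6: Cl (halogen, monovalent) → 0 H
  atom 7: aromatic c, 2 neighbours → 1 H
  atom 8: aromatic c, 2 neighbours → 1 H
  atom 9: aromatic c, 2 neighbours → 1 H
  atom 10: aromatic c, 3 neighbours → 0 H
  atom 11: aromatic c, 2 neighbours → 1 H
  atom 12: aromatic c, 2 neighbours → 1 H
  atom 13: C, bond orders sum to 4 (valence 4) → 0 H
  atom 14: O, bond orders sum to 2 (valence 2) → 0 H
  atom 15: C, bond orders sum to 1 (valence 4) → 3 H
Totals → C:12, H:10, Cl:1, N:1, O:1.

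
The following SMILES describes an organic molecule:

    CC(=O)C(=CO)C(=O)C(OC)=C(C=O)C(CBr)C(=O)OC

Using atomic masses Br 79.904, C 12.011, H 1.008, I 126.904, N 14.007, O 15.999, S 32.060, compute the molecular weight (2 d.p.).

363.16 g/mol

First, the molecular formula is C13H15BrO7 (counting implicit H from valence).
  Br: 1 × 79.904 = 79.904
  C: 13 × 12.011 = 156.143
  H: 15 × 1.008 = 15.120
  O: 7 × 15.999 = 111.993
Sum: 1×79.904 + 13×12.011 + 15×1.008 + 7×15.999 = 363.160 → 363.16 g/mol.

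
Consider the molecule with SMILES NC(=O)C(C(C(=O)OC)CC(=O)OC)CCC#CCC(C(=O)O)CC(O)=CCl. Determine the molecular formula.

Walk through each heavy atom and fill implicit hydrogens from standard valence (C 4, N 3, O 2, S 2, halogen 1):
  atom 1: N, bond orders sum to 1 (valence 3) → 2 H
  atom 2: C, bond orders sum to 4 (valence 4) → 0 H
  atom 3: O, bond orders sum to 2 (valence 2) → 0 H
  atom 4: C, bond orders sum to 3 (valence 4) → 1 H
  atom 5: C, bond orders sum to 3 (valence 4) → 1 H
  atom 6: C, bond orders sum to 4 (valence 4) → 0 H
  atom 7: O, bond orders sum to 2 (valence 2) → 0 H
  atom 8: O, bond orders sum to 2 (valence 2) → 0 H
  atom 9: C, bond orders sum to 1 (valence 4) → 3 H
  atom 10: C, bond orders sum to 2 (valence 4) → 2 H
  atom 11: C, bond orders sum to 4 (valence 4) → 0 H
  atom 12: O, bond orders sum to 2 (valence 2) → 0 H
  atom 13: O, bond orders sum to 2 (valence 2) → 0 H
  atom 14: C, bond orders sum to 1 (valence 4) → 3 H
  atom 15: C, bond orders sum to 2 (valence 4) → 2 H
  atom 16: C, bond orders sum to 2 (valence 4) → 2 H
  atom 17: C, bond orders sum to 4 (valence 4) → 0 H
  atom 18: C, bond orders sum to 4 (valence 4) → 0 H
  atom 19: C, bond orders sum to 2 (valence 4) → 2 H
  atom 20: C, bond orders sum to 3 (valence 4) → 1 H
  atom 21: C, bond orders sum to 4 (valence 4) → 0 H
  atom 22: O, bond orders sum to 2 (valence 2) → 0 H
  atom 23: O, bond orders sum to 1 (valence 2) → 1 H
  atom 24: C, bond orders sum to 2 (valence 4) → 2 H
  atom 25: C, bond orders sum to 4 (valence 4) → 0 H
  atom 26: O, bond orders sum to 1 (valence 2) → 1 H
  atom 27: C, bond orders sum to 3 (valence 4) → 1 H
  atom 28: Cl (halogen, monovalent) → 0 H
Totals → C:18, H:24, Cl:1, N:1, O:8.
In Hill order: C18H24ClNO8.

C18H24ClNO8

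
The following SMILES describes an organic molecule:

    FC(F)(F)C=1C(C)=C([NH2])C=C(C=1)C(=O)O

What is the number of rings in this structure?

In SMILES, each pair of matching ring-closure digits denotes one ring-closing bond; the number of such bonds equals the number of independent rings.
Ring-closure bonds here: 1.

1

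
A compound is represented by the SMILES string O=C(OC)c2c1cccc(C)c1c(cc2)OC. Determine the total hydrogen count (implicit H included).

Walk through each heavy atom and fill implicit hydrogens from standard valence (C 4, N 3, O 2, S 2, halogen 1); for lowercase aromatic atoms, an aromatic c carries 1 H when it has two neighbours and 0 H with three, and aromatic n carries 0 H:
  atom 1: O, bond orders sum to 2 (valence 2) → 0 H
  atom 2: C, bond orders sum to 4 (valence 4) → 0 H
  atom 3: O, bond orders sum to 2 (valence 2) → 0 H
  atom 4: C, bond orders sum to 1 (valence 4) → 3 H
  atom 5: aromatic c, 3 neighbours → 0 H
  atom 6: aromatic c, 3 neighbours → 0 H
  atom 7: aromatic c, 2 neighbours → 1 H
  atom 8: aromatic c, 2 neighbours → 1 H
  atom 9: aromatic c, 2 neighbours → 1 H
  atom 10: aromatic c, 3 neighbours → 0 H
  atom 11: C, bond orders sum to 1 (valence 4) → 3 H
  atom 12: aromatic c, 3 neighbours → 0 H
  atom 13: aromatic c, 3 neighbours → 0 H
  atom 14: aromatic c, 2 neighbours → 1 H
  atom 15: aromatic c, 2 neighbours → 1 H
  atom 16: O, bond orders sum to 2 (valence 2) → 0 H
  atom 17: C, bond orders sum to 1 (valence 4) → 3 H
Total hydrogens: 14.

14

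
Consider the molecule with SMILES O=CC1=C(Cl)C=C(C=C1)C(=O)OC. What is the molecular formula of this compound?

Walk through each heavy atom and fill implicit hydrogens from standard valence (C 4, N 3, O 2, S 2, halogen 1):
  atom 1: O, bond orders sum to 2 (valence 2) → 0 H
  atom 2: C, bond orders sum to 3 (valence 4) → 1 H
  atom 3: C, bond orders sum to 4 (valence 4) → 0 H
  atom 4: C, bond orders sum to 4 (valence 4) → 0 H
  atom 5: Cl (halogen, monovalent) → 0 H
  atom 6: C, bond orders sum to 3 (valence 4) → 1 H
  atom 7: C, bond orders sum to 4 (valence 4) → 0 H
  atom 8: C, bond orders sum to 3 (valence 4) → 1 H
  atom 9: C, bond orders sum to 3 (valence 4) → 1 H
  atom 10: C, bond orders sum to 4 (valence 4) → 0 H
  atom 11: O, bond orders sum to 2 (valence 2) → 0 H
  atom 12: O, bond orders sum to 2 (valence 2) → 0 H
  atom 13: C, bond orders sum to 1 (valence 4) → 3 H
Totals → C:9, H:7, Cl:1, O:3.
In Hill order: C9H7ClO3.

C9H7ClO3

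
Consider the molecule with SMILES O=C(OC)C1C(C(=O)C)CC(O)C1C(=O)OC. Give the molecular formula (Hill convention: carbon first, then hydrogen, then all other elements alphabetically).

Walk through each heavy atom and fill implicit hydrogens from standard valence (C 4, N 3, O 2, S 2, halogen 1):
  atom 1: O, bond orders sum to 2 (valence 2) → 0 H
  atom 2: C, bond orders sum to 4 (valence 4) → 0 H
  atom 3: O, bond orders sum to 2 (valence 2) → 0 H
  atom 4: C, bond orders sum to 1 (valence 4) → 3 H
  atom 5: C, bond orders sum to 3 (valence 4) → 1 H
  atom 6: C, bond orders sum to 3 (valence 4) → 1 H
  atom 7: C, bond orders sum to 4 (valence 4) → 0 H
  atom 8: O, bond orders sum to 2 (valence 2) → 0 H
  atom 9: C, bond orders sum to 1 (valence 4) → 3 H
  atom 10: C, bond orders sum to 2 (valence 4) → 2 H
  atom 11: C, bond orders sum to 3 (valence 4) → 1 H
  atom 12: O, bond orders sum to 1 (valence 2) → 1 H
  atom 13: C, bond orders sum to 3 (valence 4) → 1 H
  atom 14: C, bond orders sum to 4 (valence 4) → 0 H
  atom 15: O, bond orders sum to 2 (valence 2) → 0 H
  atom 16: O, bond orders sum to 2 (valence 2) → 0 H
  atom 17: C, bond orders sum to 1 (valence 4) → 3 H
Totals → C:11, H:16, O:6.
In Hill order: C11H16O6.

C11H16O6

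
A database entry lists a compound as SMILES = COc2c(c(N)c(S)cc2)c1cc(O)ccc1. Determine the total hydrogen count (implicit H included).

13

Walk through each heavy atom and fill implicit hydrogens from standard valence (C 4, N 3, O 2, S 2, halogen 1); for lowercase aromatic atoms, an aromatic c carries 1 H when it has two neighbours and 0 H with three, and aromatic n carries 0 H:
  atom 1: C, bond orders sum to 1 (valence 4) → 3 H
  atom 2: O, bond orders sum to 2 (valence 2) → 0 H
  atom 3: aromatic c, 3 neighbours → 0 H
  atom 4: aromatic c, 3 neighbours → 0 H
  atom 5: aromatic c, 3 neighbours → 0 H
  atom 6: N, bond orders sum to 1 (valence 3) → 2 H
  atom 7: aromatic c, 3 neighbours → 0 H
  atom 8: S, bond orders sum to 1 (valence 2) → 1 H
  atom 9: aromatic c, 2 neighbours → 1 H
  atom 10: aromatic c, 2 neighbours → 1 H
  atom 11: aromatic c, 3 neighbours → 0 H
  atom 12: aromatic c, 2 neighbours → 1 H
  atom 13: aromatic c, 3 neighbours → 0 H
  atom 14: O, bond orders sum to 1 (valence 2) → 1 H
  atom 15: aromatic c, 2 neighbours → 1 H
  atom 16: aromatic c, 2 neighbours → 1 H
  atom 17: aromatic c, 2 neighbours → 1 H
Total hydrogens: 13.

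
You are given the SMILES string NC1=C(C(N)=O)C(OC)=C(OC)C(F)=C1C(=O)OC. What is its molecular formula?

C11H13FN2O5

Walk through each heavy atom and fill implicit hydrogens from standard valence (C 4, N 3, O 2, S 2, halogen 1):
  atom 1: N, bond orders sum to 1 (valence 3) → 2 H
  atom 2: C, bond orders sum to 4 (valence 4) → 0 H
  atom 3: C, bond orders sum to 4 (valence 4) → 0 H
  atom 4: C, bond orders sum to 4 (valence 4) → 0 H
  atom 5: N, bond orders sum to 1 (valence 3) → 2 H
  atom 6: O, bond orders sum to 2 (valence 2) → 0 H
  atom 7: C, bond orders sum to 4 (valence 4) → 0 H
  atom 8: O, bond orders sum to 2 (valence 2) → 0 H
  atom 9: C, bond orders sum to 1 (valence 4) → 3 H
  atom 10: C, bond orders sum to 4 (valence 4) → 0 H
  atom 11: O, bond orders sum to 2 (valence 2) → 0 H
  atom 12: C, bond orders sum to 1 (valence 4) → 3 H
  atom 13: C, bond orders sum to 4 (valence 4) → 0 H
  atom 14: F (halogen, monovalent) → 0 H
  atom 15: C, bond orders sum to 4 (valence 4) → 0 H
  atom 16: C, bond orders sum to 4 (valence 4) → 0 H
  atom 17: O, bond orders sum to 2 (valence 2) → 0 H
  atom 18: O, bond orders sum to 2 (valence 2) → 0 H
  atom 19: C, bond orders sum to 1 (valence 4) → 3 H
Totals → C:11, H:13, F:1, N:2, O:5.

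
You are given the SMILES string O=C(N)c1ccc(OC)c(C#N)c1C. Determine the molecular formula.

C10H10N2O2

Walk through each heavy atom and fill implicit hydrogens from standard valence (C 4, N 3, O 2, S 2, halogen 1); for lowercase aromatic atoms, an aromatic c carries 1 H when it has two neighbours and 0 H with three, and aromatic n carries 0 H:
  atom 1: O, bond orders sum to 2 (valence 2) → 0 H
  atom 2: C, bond orders sum to 4 (valence 4) → 0 H
  atom 3: N, bond orders sum to 1 (valence 3) → 2 H
  atom 4: aromatic c, 3 neighbours → 0 H
  atom 5: aromatic c, 2 neighbours → 1 H
  atom 6: aromatic c, 2 neighbours → 1 H
  atom 7: aromatic c, 3 neighbours → 0 H
  atom 8: O, bond orders sum to 2 (valence 2) → 0 H
  atom 9: C, bond orders sum to 1 (valence 4) → 3 H
  atom 10: aromatic c, 3 neighbours → 0 H
  atom 11: C, bond orders sum to 4 (valence 4) → 0 H
  atom 12: N, bond orders sum to 3 (valence 3) → 0 H
  atom 13: aromatic c, 3 neighbours → 0 H
  atom 14: C, bond orders sum to 1 (valence 4) → 3 H
Totals → C:10, H:10, N:2, O:2.
In Hill order: C10H10N2O2.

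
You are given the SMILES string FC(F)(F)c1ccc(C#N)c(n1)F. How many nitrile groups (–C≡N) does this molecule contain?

1

The nitrile motif appears at heavy-atom position 9 in the SMILES.
Nitrile count: 1.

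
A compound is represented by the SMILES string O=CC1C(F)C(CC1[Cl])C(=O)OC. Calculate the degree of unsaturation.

Molecular formula: C8H10ClFO3.
DoU = (2C + 2 + N − H − X) / 2, where X is the halogen count and O/S are ignored.
    = (2·8 + 2 + 0 − 10 − 2) / 2 = 6 / 2 = 3.

3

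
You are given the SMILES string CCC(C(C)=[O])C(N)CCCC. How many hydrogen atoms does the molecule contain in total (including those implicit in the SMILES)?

Walk through each heavy atom and fill implicit hydrogens from standard valence (C 4, N 3, O 2, S 2, halogen 1):
  atom 1: C, bond orders sum to 1 (valence 4) → 3 H
  atom 2: C, bond orders sum to 2 (valence 4) → 2 H
  atom 3: C, bond orders sum to 3 (valence 4) → 1 H
  atom 4: C, bond orders sum to 4 (valence 4) → 0 H
  atom 5: C, bond orders sum to 1 (valence 4) → 3 H
  atom 6: O with explicit H count 0
  atom 7: C, bond orders sum to 3 (valence 4) → 1 H
  atom 8: N, bond orders sum to 1 (valence 3) → 2 H
  atom 9: C, bond orders sum to 2 (valence 4) → 2 H
  atom 10: C, bond orders sum to 2 (valence 4) → 2 H
  atom 11: C, bond orders sum to 2 (valence 4) → 2 H
  atom 12: C, bond orders sum to 1 (valence 4) → 3 H
Total hydrogens: 21.

21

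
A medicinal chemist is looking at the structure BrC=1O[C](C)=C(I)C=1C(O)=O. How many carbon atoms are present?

Count every carbon token in the SMILES (each C, including those in ring-closure positions and inside branches).
Carbon count: 6.

6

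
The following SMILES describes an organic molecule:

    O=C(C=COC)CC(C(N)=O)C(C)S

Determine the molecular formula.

Walk through each heavy atom and fill implicit hydrogens from standard valence (C 4, N 3, O 2, S 2, halogen 1):
  atom 1: O, bond orders sum to 2 (valence 2) → 0 H
  atom 2: C, bond orders sum to 4 (valence 4) → 0 H
  atom 3: C, bond orders sum to 3 (valence 4) → 1 H
  atom 4: C, bond orders sum to 3 (valence 4) → 1 H
  atom 5: O, bond orders sum to 2 (valence 2) → 0 H
  atom 6: C, bond orders sum to 1 (valence 4) → 3 H
  atom 7: C, bond orders sum to 2 (valence 4) → 2 H
  atom 8: C, bond orders sum to 3 (valence 4) → 1 H
  atom 9: C, bond orders sum to 4 (valence 4) → 0 H
  atom 10: N, bond orders sum to 1 (valence 3) → 2 H
  atom 11: O, bond orders sum to 2 (valence 2) → 0 H
  atom 12: C, bond orders sum to 3 (valence 4) → 1 H
  atom 13: C, bond orders sum to 1 (valence 4) → 3 H
  atom 14: S, bond orders sum to 1 (valence 2) → 1 H
Totals → C:9, H:15, N:1, O:3, S:1.
In Hill order: C9H15NO3S.

C9H15NO3S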